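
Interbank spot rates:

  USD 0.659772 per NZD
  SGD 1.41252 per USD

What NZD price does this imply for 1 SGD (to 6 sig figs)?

1 SGD ÷ 1.41252 = 0.707955 USD
0.707955 USD ÷ 0.659772 = 1.07303 NZD

SGD/NZD = 1.07303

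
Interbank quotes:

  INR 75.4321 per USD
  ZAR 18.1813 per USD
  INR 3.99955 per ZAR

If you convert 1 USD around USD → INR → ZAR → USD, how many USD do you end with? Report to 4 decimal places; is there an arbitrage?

1.0373 (arbitrage exists)

Around USD → INR → ZAR → USD: 1 × 75.4321 ÷ 3.99955 ÷ 18.1813 = 1.037338
Product > 1; profitable direction is USD → INR → ZAR → USD.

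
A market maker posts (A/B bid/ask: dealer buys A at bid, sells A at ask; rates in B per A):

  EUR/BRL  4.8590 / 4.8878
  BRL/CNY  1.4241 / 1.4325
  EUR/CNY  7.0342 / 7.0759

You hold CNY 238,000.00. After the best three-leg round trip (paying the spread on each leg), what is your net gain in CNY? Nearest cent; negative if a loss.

Best loop CNY → BRL → EUR → CNY:
CNY 238,000.00 ÷ 1.4325 (buy BRL at ask) = BRL 166,143.11
BRL 166,143.11 ÷ 4.8878 (buy EUR at ask) = EUR 33,991.39
EUR 33,991.39 × 7.0342 (sell EUR at bid) = CNY 239,102.22

Net profit: CNY 1,102.22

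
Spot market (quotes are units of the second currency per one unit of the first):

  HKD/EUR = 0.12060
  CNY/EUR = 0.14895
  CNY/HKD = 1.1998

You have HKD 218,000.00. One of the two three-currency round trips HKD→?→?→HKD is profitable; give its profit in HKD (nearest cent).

Profit: HKD 6,409.29

Profitable loop is HKD → CNY → EUR → HKD:
HKD 218,000.00 ÷ 1.1998 = CNY 181,696.95
CNY 181,696.95 × 0.14895 = EUR 27,063.76
EUR 27,063.76 ÷ 0.12060 = HKD 224,409.29
Profit = HKD 224,409.29 − HKD 218,000.00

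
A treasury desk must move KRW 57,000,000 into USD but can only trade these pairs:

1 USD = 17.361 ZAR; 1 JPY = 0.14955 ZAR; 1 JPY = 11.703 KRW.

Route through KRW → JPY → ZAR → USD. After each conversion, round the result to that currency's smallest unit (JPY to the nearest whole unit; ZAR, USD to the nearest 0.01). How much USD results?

USD 41,955.54

KRW 57,000,000 ÷ 11.703 = JPY 4,870,546
JPY 4,870,546 × 0.14955 = ZAR 728,390.15
ZAR 728,390.15 ÷ 17.361 = USD 41,955.54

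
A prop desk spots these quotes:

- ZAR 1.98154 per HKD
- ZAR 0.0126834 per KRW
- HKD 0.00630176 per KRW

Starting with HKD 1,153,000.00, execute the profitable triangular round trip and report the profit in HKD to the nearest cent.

Profitable loop is HKD → KRW → ZAR → HKD:
HKD 1,153,000.00 ÷ 0.00630176 = KRW 182,964,759
KRW 182,964,759 × 0.0126834 = ZAR 2,320,615.22
ZAR 2,320,615.22 ÷ 1.98154 = HKD 1,171,117.02
Profit = HKD 1,171,117.02 − HKD 1,153,000.00

Profit: HKD 18,117.02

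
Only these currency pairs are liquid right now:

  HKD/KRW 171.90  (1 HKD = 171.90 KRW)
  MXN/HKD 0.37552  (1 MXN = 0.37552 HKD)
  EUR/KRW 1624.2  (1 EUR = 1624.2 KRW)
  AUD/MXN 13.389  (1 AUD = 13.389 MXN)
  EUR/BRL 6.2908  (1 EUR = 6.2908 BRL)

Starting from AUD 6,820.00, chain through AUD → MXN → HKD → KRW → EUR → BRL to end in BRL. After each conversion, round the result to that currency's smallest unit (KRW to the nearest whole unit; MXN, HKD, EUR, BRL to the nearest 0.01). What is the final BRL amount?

BRL 22,830.13

AUD 6,820.00 × 13.389 = MXN 91,312.98
MXN 91,312.98 × 0.37552 = HKD 34,289.85
HKD 34,289.85 × 171.90 = KRW 5,894,425
KRW 5,894,425 ÷ 1624.2 = EUR 3,629.13
EUR 3,629.13 × 6.2908 = BRL 22,830.13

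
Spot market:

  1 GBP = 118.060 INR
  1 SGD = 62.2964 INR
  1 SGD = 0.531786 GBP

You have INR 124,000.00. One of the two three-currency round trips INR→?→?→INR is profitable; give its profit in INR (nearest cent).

Profit: INR 967.88

Profitable loop is INR → SGD → GBP → INR:
INR 124,000.00 ÷ 62.2964 = SGD 1,990.48
SGD 1,990.48 × 0.531786 = GBP 1,058.51
GBP 1,058.51 × 118.060 = INR 124,967.88
Profit = INR 124,967.88 − INR 124,000.00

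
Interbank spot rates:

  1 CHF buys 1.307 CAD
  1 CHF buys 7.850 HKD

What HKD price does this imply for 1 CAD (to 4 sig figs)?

1 CAD ÷ 1.307 = 0.765111 CHF
0.765111 CHF × 7.850 = 6.00612 HKD

CAD/HKD = 6.006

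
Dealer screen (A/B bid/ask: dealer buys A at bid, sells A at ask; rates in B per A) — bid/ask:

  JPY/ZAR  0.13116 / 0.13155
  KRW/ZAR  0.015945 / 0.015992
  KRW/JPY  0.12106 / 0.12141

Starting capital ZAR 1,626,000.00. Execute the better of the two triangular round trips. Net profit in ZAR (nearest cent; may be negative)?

Best loop ZAR → JPY → KRW → ZAR:
ZAR 1,626,000.00 ÷ 0.13155 (buy JPY at ask) = JPY 12,360,319
JPY 12,360,319 ÷ 0.12141 (buy KRW at ask) = KRW 101,806,435
KRW 101,806,435 × 0.015945 (sell KRW at bid) = ZAR 1,623,303.61

Net result: ZAR -2,696.39 (no profitable arbitrage after spreads)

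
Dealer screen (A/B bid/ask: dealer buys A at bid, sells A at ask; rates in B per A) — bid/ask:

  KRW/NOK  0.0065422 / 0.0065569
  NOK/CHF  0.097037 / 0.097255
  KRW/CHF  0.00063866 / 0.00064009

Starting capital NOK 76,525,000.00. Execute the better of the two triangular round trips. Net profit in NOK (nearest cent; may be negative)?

Net profit: NOK 116,245.96

Best loop NOK → KRW → CHF → NOK:
NOK 76,525,000.00 ÷ 0.0065569 (buy KRW at ask) = KRW 11,670,911,559
KRW 11,670,911,559 × 0.00063866 (sell KRW at bid) = CHF 7,453,744.38
CHF 7,453,744.38 ÷ 0.097255 (buy NOK at ask) = NOK 76,641,245.96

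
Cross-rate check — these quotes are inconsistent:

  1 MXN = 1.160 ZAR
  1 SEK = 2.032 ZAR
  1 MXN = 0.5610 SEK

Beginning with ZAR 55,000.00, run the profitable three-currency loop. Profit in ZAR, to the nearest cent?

Profitable loop is ZAR → SEK → MXN → ZAR:
ZAR 55,000.00 ÷ 2.032 = SEK 27,066.93
SEK 27,066.93 ÷ 0.5610 = MXN 48,247.65
MXN 48,247.65 × 1.160 = ZAR 55,967.27
Profit = ZAR 55,967.27 − ZAR 55,000.00

Profit: ZAR 967.27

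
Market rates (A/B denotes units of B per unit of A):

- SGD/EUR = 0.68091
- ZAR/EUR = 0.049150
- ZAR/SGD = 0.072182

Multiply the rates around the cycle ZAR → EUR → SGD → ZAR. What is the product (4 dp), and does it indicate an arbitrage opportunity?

1.0000 (no arbitrage)

Around ZAR → EUR → SGD → ZAR: 1 × 0.049150 ÷ 0.68091 ÷ 0.072182 = 1.000011
Product ≈ 1 (deviation 0.001%, within rounding noise).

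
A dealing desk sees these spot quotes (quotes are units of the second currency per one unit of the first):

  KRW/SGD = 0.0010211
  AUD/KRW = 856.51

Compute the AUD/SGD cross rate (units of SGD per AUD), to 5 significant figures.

1 AUD × 856.51 = 856.51 KRW
856.51 KRW × 0.0010211 = 0.874582 SGD

AUD/SGD = 0.87458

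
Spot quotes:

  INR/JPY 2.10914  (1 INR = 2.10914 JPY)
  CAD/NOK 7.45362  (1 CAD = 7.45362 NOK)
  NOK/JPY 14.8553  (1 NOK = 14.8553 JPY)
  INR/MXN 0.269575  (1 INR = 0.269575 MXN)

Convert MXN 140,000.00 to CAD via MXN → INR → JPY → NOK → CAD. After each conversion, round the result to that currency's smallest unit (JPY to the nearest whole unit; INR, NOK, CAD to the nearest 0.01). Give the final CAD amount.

CAD 9,892.48

MXN 140,000.00 ÷ 0.269575 = INR 519,335.99
INR 519,335.99 × 2.10914 = JPY 1,095,352
JPY 1,095,352 ÷ 14.8553 = NOK 73,734.76
NOK 73,734.76 ÷ 7.45362 = CAD 9,892.48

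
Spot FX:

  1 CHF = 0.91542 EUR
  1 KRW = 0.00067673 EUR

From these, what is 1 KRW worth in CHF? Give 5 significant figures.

KRW/CHF = 0.00073926

1 KRW × 0.00067673 = 0.00067673 EUR
0.00067673 EUR ÷ 0.91542 = 0.000739256 CHF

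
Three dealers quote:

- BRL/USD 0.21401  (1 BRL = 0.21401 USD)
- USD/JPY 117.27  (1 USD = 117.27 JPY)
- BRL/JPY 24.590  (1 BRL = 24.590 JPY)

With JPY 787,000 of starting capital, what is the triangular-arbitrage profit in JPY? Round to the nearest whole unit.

Profitable loop is JPY → BRL → USD → JPY:
JPY 787,000 ÷ 24.590 = BRL 32,004.88
BRL 32,004.88 × 0.21401 = USD 6,849.36
USD 6,849.36 × 117.27 = JPY 803,225
Profit = JPY 803,225 − JPY 787,000

Profit: JPY 16,225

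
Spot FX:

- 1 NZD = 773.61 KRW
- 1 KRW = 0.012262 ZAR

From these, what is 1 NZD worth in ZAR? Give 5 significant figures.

NZD/ZAR = 9.4860

1 NZD × 773.61 = 773.61 KRW
773.61 KRW × 0.012262 = 9.48601 ZAR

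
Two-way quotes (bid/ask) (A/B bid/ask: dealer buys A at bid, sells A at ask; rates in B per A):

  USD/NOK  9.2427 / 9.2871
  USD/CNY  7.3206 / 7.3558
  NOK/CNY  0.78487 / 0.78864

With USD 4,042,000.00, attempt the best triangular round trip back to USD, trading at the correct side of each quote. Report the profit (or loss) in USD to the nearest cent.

Best loop USD → CNY → NOK → USD:
USD 4,042,000.00 × 7.3206 (sell USD at bid) = CNY 29,589,865.20
CNY 29,589,865.20 ÷ 0.78864 (buy NOK at ask) = NOK 37,520,117.16
NOK 37,520,117.16 ÷ 9.2871 (buy USD at ask) = USD 4,040,025.11

Net result: USD -1,974.89 (no profitable arbitrage after spreads)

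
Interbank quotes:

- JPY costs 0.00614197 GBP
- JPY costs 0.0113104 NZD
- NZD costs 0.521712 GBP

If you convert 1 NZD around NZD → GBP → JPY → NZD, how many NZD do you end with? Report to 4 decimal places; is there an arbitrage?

Around NZD → GBP → JPY → NZD: 1 × 0.521712 ÷ 0.00614197 × 0.0113104 = 0.960729
Product < 1; profitable direction is NZD → JPY → GBP → NZD.

0.9607 (arbitrage exists)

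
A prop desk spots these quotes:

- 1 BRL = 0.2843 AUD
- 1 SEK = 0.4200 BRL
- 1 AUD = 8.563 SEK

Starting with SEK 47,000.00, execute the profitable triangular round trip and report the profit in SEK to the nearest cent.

Profitable loop is SEK → BRL → AUD → SEK:
SEK 47,000.00 × 0.4200 = BRL 19,740.00
BRL 19,740.00 × 0.2843 = AUD 5,612.08
AUD 5,612.08 × 8.563 = SEK 48,056.26
Profit = SEK 48,056.26 − SEK 47,000.00

Profit: SEK 1,056.26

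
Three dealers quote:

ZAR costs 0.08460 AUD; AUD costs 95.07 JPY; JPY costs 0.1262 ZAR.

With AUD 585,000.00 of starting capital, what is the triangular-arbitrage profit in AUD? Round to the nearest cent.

Profitable loop is AUD → JPY → ZAR → AUD:
AUD 585,000.00 × 95.07 = JPY 55,615,950
JPY 55,615,950 × 0.1262 = ZAR 7,018,732.89
ZAR 7,018,732.89 × 0.08460 = AUD 593,784.80
Profit = AUD 593,784.80 − AUD 585,000.00

Profit: AUD 8,784.80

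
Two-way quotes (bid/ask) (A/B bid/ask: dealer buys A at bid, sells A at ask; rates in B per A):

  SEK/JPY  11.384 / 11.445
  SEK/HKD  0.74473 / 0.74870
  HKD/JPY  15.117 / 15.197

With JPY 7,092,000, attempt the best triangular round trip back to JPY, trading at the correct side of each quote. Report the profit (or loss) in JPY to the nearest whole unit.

Best loop JPY → HKD → SEK → JPY:
JPY 7,092,000 ÷ 15.197 (buy HKD at ask) = HKD 466,671.05
HKD 466,671.05 ÷ 0.74870 (buy SEK at ask) = SEK 623,308.47
SEK 623,308.47 × 11.384 (sell SEK at bid) = JPY 7,095,744

Net profit: JPY 3,744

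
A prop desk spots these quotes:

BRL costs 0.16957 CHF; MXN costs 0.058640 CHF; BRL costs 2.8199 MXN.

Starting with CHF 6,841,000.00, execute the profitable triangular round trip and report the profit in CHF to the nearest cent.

Profitable loop is CHF → MXN → BRL → CHF:
CHF 6,841,000.00 ÷ 0.058640 = MXN 116,660,982.26
MXN 116,660,982.26 ÷ 2.8199 = BRL 41,370,609.69
BRL 41,370,609.69 × 0.16957 = CHF 7,015,214.29
Profit = CHF 7,015,214.29 − CHF 6,841,000.00

Profit: CHF 174,214.29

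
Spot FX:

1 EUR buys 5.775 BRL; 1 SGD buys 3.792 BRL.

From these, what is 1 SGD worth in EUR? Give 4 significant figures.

SGD/EUR = 0.6566

1 SGD × 3.792 = 3.792 BRL
3.792 BRL ÷ 5.775 = 0.656623 EUR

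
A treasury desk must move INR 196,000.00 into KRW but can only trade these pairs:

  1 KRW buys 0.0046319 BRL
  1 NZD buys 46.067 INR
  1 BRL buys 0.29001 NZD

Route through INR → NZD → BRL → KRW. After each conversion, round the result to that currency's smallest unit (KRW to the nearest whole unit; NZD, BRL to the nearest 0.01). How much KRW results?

INR 196,000.00 ÷ 46.067 = NZD 4,254.67
NZD 4,254.67 ÷ 0.29001 = BRL 14,670.77
BRL 14,670.77 ÷ 0.0046319 = KRW 3,167,333

KRW 3,167,333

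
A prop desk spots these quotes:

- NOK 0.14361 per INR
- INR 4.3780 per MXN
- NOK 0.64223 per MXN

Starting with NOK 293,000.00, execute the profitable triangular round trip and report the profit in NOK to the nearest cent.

Profitable loop is NOK → INR → MXN → NOK:
NOK 293,000.00 ÷ 0.14361 = INR 2,040,247.89
INR 2,040,247.89 ÷ 4.3780 = MXN 466,022.82
MXN 466,022.82 × 0.64223 = NOK 299,293.83
Profit = NOK 299,293.83 − NOK 293,000.00

Profit: NOK 6,293.83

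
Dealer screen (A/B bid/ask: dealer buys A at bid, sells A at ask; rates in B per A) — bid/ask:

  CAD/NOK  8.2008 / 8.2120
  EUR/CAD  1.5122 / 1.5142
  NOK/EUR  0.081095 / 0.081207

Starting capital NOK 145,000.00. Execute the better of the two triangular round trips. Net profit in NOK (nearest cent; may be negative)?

Best loop NOK → EUR → CAD → NOK:
NOK 145,000.00 × 0.081095 (sell NOK at bid) = EUR 11,758.77
EUR 11,758.77 × 1.5122 (sell EUR at bid) = CAD 17,781.62
CAD 17,781.62 × 8.2008 (sell CAD at bid) = NOK 145,823.51

Net profit: NOK 823.51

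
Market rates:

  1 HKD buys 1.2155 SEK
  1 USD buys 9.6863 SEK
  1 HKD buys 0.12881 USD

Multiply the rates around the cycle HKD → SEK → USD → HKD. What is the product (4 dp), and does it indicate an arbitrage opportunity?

0.9742 (arbitrage exists)

Around HKD → SEK → USD → HKD: 1 × 1.2155 ÷ 9.6863 ÷ 0.12881 = 0.974199
Product < 1; profitable direction is HKD → USD → SEK → HKD.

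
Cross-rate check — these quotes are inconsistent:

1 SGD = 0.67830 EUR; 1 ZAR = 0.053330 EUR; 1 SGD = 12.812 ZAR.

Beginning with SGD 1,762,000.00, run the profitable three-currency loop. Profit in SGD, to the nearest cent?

Profit: SGD 12,894.73

Profitable loop is SGD → ZAR → EUR → SGD:
SGD 1,762,000.00 × 12.812 = ZAR 22,574,744.00
ZAR 22,574,744.00 × 0.053330 = EUR 1,203,911.10
EUR 1,203,911.10 ÷ 0.67830 = SGD 1,774,894.73
Profit = SGD 1,774,894.73 − SGD 1,762,000.00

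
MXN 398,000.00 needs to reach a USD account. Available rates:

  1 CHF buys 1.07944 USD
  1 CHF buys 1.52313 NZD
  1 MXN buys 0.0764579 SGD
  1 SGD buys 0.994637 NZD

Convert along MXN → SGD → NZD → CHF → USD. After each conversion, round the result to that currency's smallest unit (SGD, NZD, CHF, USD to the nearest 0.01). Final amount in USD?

USD 21,450.21

MXN 398,000.00 × 0.0764579 = SGD 30,430.24
SGD 30,430.24 × 0.994637 = NZD 30,267.04
NZD 30,267.04 ÷ 1.52313 = CHF 19,871.61
CHF 19,871.61 × 1.07944 = USD 21,450.21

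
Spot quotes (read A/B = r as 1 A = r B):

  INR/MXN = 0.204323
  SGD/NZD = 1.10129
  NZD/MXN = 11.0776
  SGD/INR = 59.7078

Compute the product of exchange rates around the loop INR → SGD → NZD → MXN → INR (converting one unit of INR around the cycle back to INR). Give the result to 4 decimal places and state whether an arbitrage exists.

Around INR → SGD → NZD → MXN → INR: 1 ÷ 59.7078 × 1.10129 × 11.0776 ÷ 0.204323 = 0.999998
Product ≈ 1 (deviation 0.000%, within rounding noise).

1.0000 (no arbitrage)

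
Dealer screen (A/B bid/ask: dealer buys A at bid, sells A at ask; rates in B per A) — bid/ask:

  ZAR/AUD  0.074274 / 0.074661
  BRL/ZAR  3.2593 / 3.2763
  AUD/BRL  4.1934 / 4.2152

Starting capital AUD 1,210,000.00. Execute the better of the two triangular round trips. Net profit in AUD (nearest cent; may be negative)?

Net profit: AUD 18,323.64

Best loop AUD → BRL → ZAR → AUD:
AUD 1,210,000.00 × 4.1934 (sell AUD at bid) = BRL 5,074,014.00
BRL 5,074,014.00 × 3.2593 (sell BRL at bid) = ZAR 16,537,733.83
ZAR 16,537,733.83 × 0.074274 (sell ZAR at bid) = AUD 1,228,323.64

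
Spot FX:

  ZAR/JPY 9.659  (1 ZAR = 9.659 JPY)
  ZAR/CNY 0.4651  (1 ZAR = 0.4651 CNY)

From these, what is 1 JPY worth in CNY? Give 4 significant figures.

1 JPY ÷ 9.659 = 0.10353 ZAR
0.10353 ZAR × 0.4651 = 0.048152 CNY

JPY/CNY = 0.04815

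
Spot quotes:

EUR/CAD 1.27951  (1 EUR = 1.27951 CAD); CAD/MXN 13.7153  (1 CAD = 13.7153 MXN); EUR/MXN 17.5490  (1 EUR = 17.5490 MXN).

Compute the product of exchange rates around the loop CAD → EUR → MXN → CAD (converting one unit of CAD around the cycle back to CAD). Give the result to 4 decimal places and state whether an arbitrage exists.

1.0000 (no arbitrage)

Around CAD → EUR → MXN → CAD: 1 ÷ 1.27951 × 17.5490 ÷ 13.7153 = 1.000008
Product ≈ 1 (deviation 0.001%, within rounding noise).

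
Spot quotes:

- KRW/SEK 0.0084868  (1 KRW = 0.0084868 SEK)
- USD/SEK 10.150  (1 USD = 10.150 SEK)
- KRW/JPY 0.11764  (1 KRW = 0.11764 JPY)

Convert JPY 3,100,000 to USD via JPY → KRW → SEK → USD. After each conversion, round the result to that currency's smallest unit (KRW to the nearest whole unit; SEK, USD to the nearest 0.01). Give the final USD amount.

USD 22,033.56

JPY 3,100,000 ÷ 0.11764 = KRW 26,351,581
KRW 26,351,581 × 0.0084868 = SEK 223,640.60
SEK 223,640.60 ÷ 10.150 = USD 22,033.56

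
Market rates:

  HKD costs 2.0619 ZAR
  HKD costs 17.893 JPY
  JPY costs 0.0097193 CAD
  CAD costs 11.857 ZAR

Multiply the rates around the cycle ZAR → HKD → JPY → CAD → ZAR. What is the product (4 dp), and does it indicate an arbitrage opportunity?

1.0001 (no arbitrage)

Around ZAR → HKD → JPY → CAD → ZAR: 1 ÷ 2.0619 × 17.893 × 0.0097193 × 11.857 = 1.000058
Product ≈ 1 (deviation 0.006%, within rounding noise).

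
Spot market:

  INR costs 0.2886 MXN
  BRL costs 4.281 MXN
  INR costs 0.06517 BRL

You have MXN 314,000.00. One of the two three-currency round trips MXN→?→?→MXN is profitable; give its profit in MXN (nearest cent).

Profitable loop is MXN → BRL → INR → MXN:
MXN 314,000.00 ÷ 4.281 = BRL 73,347.35
BRL 73,347.35 ÷ 0.06517 = INR 1,125,477.19
INR 1,125,477.19 × 0.2886 = MXN 324,812.72
Profit = MXN 324,812.72 − MXN 314,000.00

Profit: MXN 10,812.72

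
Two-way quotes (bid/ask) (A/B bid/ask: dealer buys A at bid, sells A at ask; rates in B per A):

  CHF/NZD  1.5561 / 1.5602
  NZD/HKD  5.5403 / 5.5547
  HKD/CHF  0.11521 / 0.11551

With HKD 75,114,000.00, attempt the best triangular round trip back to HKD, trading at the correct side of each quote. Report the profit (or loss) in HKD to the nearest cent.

Best loop HKD → NZD → CHF → HKD:
HKD 75,114,000.00 ÷ 5.5547 (buy NZD at ask) = NZD 13,522,602.48
NZD 13,522,602.48 ÷ 1.5602 (buy CHF at ask) = CHF 8,667,223.74
CHF 8,667,223.74 ÷ 0.11551 (buy HKD at ask) = HKD 75,034,401.71

Net result: HKD -79,598.29 (no profitable arbitrage after spreads)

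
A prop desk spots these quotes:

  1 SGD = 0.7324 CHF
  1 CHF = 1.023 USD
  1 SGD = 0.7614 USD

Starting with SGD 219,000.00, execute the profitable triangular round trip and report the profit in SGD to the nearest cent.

Profit: SGD 3,552.78

Profitable loop is SGD → USD → CHF → SGD:
SGD 219,000.00 × 0.7614 = USD 166,746.60
USD 166,746.60 ÷ 1.023 = CHF 162,997.65
CHF 162,997.65 ÷ 0.7324 = SGD 222,552.78
Profit = SGD 222,552.78 − SGD 219,000.00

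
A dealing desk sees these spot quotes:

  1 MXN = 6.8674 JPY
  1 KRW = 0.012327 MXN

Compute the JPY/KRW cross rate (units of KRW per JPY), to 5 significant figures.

JPY/KRW = 11.813

1 JPY ÷ 6.8674 = 0.145616 MXN
0.145616 MXN ÷ 0.012327 = 11.8127 KRW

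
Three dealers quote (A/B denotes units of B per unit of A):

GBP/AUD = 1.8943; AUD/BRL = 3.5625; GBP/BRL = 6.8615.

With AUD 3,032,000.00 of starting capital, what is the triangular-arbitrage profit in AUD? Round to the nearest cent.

Profit: AUD 50,794.90

Profitable loop is AUD → GBP → BRL → AUD:
AUD 3,032,000.00 ÷ 1.8943 = GBP 1,600,591.25
GBP 1,600,591.25 × 6.8615 = BRL 10,982,456.84
BRL 10,982,456.84 ÷ 3.5625 = AUD 3,082,794.90
Profit = AUD 3,082,794.90 − AUD 3,032,000.00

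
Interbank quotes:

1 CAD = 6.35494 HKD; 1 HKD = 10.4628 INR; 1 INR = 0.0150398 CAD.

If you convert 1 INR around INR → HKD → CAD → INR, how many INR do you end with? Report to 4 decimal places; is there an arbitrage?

1.0000 (no arbitrage)

Around INR → HKD → CAD → INR: 1 ÷ 10.4628 ÷ 6.35494 ÷ 0.0150398 = 0.999997
Product ≈ 1 (deviation 0.000%, within rounding noise).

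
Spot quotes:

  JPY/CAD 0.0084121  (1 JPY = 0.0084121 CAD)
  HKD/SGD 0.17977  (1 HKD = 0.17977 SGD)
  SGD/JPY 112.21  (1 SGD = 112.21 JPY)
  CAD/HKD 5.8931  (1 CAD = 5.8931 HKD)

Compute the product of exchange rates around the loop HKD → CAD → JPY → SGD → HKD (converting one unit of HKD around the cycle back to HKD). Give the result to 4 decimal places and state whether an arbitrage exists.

Around HKD → CAD → JPY → SGD → HKD: 1 ÷ 5.8931 ÷ 0.0084121 ÷ 112.21 ÷ 0.17977 = 1.000007
Product ≈ 1 (deviation 0.001%, within rounding noise).

1.0000 (no arbitrage)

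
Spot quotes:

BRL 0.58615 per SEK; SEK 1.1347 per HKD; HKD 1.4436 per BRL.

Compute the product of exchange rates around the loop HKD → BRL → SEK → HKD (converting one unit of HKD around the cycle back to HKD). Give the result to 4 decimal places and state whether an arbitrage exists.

Around HKD → BRL → SEK → HKD: 1 ÷ 1.4436 ÷ 0.58615 ÷ 1.1347 = 1.041510
Product > 1; profitable direction is HKD → BRL → SEK → HKD.

1.0415 (arbitrage exists)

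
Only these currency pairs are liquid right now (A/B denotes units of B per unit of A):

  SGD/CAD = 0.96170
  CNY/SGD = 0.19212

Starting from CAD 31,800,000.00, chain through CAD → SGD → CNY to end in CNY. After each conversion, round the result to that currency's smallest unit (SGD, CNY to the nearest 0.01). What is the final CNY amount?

CAD 31,800,000.00 ÷ 0.96170 = SGD 33,066,444.84
SGD 33,066,444.84 ÷ 0.19212 = CNY 172,113,495.94

CNY 172,113,495.94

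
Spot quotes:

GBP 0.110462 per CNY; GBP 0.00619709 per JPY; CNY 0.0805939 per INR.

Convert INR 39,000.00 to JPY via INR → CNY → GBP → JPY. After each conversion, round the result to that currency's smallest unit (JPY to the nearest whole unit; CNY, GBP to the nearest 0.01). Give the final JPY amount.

INR 39,000.00 × 0.0805939 = CNY 3,143.16
CNY 3,143.16 × 0.110462 = GBP 347.20
GBP 347.20 ÷ 0.00619709 = JPY 56,026

JPY 56,026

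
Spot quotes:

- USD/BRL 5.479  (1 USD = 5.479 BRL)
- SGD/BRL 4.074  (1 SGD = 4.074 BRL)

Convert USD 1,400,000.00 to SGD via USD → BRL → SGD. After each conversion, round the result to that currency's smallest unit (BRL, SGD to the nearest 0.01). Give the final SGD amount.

USD 1,400,000.00 × 5.479 = BRL 7,670,600.00
BRL 7,670,600.00 ÷ 4.074 = SGD 1,882,817.87

SGD 1,882,817.87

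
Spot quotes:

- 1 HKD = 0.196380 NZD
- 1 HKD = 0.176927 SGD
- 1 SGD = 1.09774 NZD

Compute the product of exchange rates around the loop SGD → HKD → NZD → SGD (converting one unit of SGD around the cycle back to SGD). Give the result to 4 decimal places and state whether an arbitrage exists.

1.0111 (arbitrage exists)

Around SGD → HKD → NZD → SGD: 1 ÷ 0.176927 × 0.196380 ÷ 1.09774 = 1.011122
Product > 1; profitable direction is SGD → HKD → NZD → SGD.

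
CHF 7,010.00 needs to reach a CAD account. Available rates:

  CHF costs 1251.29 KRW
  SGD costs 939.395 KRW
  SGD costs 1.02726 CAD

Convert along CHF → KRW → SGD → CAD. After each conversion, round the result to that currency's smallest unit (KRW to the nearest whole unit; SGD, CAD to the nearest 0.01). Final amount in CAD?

CAD 9,591.98

CHF 7,010.00 × 1251.29 = KRW 8,771,543
KRW 8,771,543 ÷ 939.395 = SGD 9,337.44
SGD 9,337.44 × 1.02726 = CAD 9,591.98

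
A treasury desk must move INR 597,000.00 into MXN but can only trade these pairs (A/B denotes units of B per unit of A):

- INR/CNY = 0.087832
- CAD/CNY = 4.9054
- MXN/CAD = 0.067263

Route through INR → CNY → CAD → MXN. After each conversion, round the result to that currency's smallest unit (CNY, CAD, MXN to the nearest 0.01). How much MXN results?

MXN 158,919.17

INR 597,000.00 × 0.087832 = CNY 52,435.70
CNY 52,435.70 ÷ 4.9054 = CAD 10,689.38
CAD 10,689.38 ÷ 0.067263 = MXN 158,919.17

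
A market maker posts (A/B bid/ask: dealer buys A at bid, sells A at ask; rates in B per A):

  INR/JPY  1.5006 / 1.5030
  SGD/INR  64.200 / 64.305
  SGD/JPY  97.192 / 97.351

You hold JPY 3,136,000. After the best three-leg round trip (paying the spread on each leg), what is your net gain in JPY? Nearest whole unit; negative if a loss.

Net profit: JPY 17,573

Best loop JPY → INR → SGD → JPY:
JPY 3,136,000 ÷ 1.5030 (buy INR at ask) = INR 2,086,493.68
INR 2,086,493.68 ÷ 64.305 (buy SGD at ask) = SGD 32,446.83
SGD 32,446.83 × 97.192 (sell SGD at bid) = JPY 3,153,573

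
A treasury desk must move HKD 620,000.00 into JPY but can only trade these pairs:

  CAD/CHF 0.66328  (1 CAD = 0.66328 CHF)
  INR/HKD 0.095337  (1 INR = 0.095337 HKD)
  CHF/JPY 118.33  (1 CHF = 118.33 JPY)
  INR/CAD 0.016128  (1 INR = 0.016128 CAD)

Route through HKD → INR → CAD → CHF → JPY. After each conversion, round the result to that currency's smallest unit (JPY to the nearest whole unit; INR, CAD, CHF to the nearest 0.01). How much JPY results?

JPY 8,231,946

HKD 620,000.00 ÷ 0.095337 = INR 6,503,246.38
INR 6,503,246.38 × 0.016128 = CAD 104,884.36
CAD 104,884.36 × 0.66328 = CHF 69,567.70
CHF 69,567.70 × 118.33 = JPY 8,231,946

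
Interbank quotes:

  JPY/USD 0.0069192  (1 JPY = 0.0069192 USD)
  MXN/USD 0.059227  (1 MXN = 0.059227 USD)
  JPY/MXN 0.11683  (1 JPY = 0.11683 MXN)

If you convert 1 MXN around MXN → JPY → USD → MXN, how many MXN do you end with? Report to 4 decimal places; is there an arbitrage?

1.0000 (no arbitrage)

Around MXN → JPY → USD → MXN: 1 ÷ 0.11683 × 0.0069192 ÷ 0.059227 = 0.999958
Product ≈ 1 (deviation 0.004%, within rounding noise).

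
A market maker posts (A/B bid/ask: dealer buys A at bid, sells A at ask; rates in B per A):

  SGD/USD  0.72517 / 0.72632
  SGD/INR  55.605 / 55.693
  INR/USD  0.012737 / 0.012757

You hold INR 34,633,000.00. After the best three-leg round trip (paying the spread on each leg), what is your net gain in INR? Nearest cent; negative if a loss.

Net profit: INR 716,296.41

Best loop INR → SGD → USD → INR:
INR 34,633,000.00 ÷ 55.693 (buy SGD at ask) = SGD 621,855.53
SGD 621,855.53 × 0.72517 (sell SGD at bid) = USD 450,950.97
USD 450,950.97 ÷ 0.012757 (buy INR at ask) = INR 35,349,296.41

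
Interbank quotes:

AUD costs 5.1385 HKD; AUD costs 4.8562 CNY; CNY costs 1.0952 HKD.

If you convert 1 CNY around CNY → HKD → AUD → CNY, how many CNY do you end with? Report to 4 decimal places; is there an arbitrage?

1.0350 (arbitrage exists)

Around CNY → HKD → AUD → CNY: 1 × 1.0952 ÷ 5.1385 × 4.8562 = 1.035032
Product > 1; profitable direction is CNY → HKD → AUD → CNY.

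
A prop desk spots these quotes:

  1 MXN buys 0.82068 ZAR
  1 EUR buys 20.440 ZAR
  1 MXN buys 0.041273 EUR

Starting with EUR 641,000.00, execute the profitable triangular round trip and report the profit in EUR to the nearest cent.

Profit: EUR 17,917.60

Profitable loop is EUR → ZAR → MXN → EUR:
EUR 641,000.00 × 20.440 = ZAR 13,102,040.00
ZAR 13,102,040.00 ÷ 0.82068 = MXN 15,964,858.41
MXN 15,964,858.41 × 0.041273 = EUR 658,917.60
Profit = EUR 658,917.60 − EUR 641,000.00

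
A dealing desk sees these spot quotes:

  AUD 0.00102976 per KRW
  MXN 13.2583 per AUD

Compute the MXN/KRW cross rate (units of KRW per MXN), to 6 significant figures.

1 MXN ÷ 13.2583 = 0.0754245 AUD
0.0754245 AUD ÷ 0.00102976 = 73.2447 KRW

MXN/KRW = 73.2447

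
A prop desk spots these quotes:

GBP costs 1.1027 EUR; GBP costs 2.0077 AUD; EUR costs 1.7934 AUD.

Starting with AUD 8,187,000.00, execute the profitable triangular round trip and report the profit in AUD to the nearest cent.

Profitable loop is AUD → EUR → GBP → AUD:
AUD 8,187,000.00 ÷ 1.7934 = EUR 4,565,071.93
EUR 4,565,071.93 ÷ 1.1027 = GBP 4,139,903.81
GBP 4,139,903.81 × 2.0077 = AUD 8,311,684.88
Profit = AUD 8,311,684.88 − AUD 8,187,000.00

Profit: AUD 124,684.88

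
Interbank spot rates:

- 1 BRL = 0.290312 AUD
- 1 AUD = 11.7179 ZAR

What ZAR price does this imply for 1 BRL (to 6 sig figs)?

BRL/ZAR = 3.40185

1 BRL × 0.290312 = 0.290312 AUD
0.290312 AUD × 11.7179 = 3.40185 ZAR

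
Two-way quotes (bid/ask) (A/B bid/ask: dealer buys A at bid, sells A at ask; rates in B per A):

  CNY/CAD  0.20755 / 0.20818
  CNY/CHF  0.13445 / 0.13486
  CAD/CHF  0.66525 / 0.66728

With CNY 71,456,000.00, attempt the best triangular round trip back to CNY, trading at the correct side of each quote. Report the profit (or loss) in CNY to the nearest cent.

Best loop CNY → CAD → CHF → CNY:
CNY 71,456,000.00 × 0.20755 (sell CNY at bid) = CAD 14,830,692.80
CAD 14,830,692.80 × 0.66525 (sell CAD at bid) = CHF 9,866,118.39
CHF 9,866,118.39 ÷ 0.13486 (buy CNY at ask) = CNY 73,158,226.20

Net profit: CNY 1,702,226.20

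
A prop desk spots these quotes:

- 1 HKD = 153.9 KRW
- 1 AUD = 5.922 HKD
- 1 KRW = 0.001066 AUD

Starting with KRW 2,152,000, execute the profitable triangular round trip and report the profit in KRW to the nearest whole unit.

Profit: KRW 63,022

Profitable loop is KRW → HKD → AUD → KRW:
KRW 2,152,000 ÷ 153.9 = HKD 13,983.11
HKD 13,983.11 ÷ 5.922 = AUD 2,361.21
AUD 2,361.21 ÷ 0.001066 = KRW 2,215,022
Profit = KRW 2,215,022 − KRW 2,152,000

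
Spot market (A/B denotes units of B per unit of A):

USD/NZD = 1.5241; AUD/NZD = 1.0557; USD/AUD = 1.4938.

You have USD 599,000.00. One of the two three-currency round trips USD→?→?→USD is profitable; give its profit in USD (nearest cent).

Profitable loop is USD → AUD → NZD → USD:
USD 599,000.00 × 1.4938 = AUD 894,786.20
AUD 894,786.20 × 1.0557 = NZD 944,625.79
NZD 944,625.79 ÷ 1.5241 = USD 619,792.53
Profit = USD 619,792.53 − USD 599,000.00

Profit: USD 20,792.53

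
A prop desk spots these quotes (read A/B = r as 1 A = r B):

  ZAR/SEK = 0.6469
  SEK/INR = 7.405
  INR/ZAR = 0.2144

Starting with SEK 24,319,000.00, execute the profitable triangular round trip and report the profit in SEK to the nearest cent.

Profitable loop is SEK → INR → ZAR → SEK:
SEK 24,319,000.00 × 7.405 = INR 180,082,195.00
INR 180,082,195.00 × 0.2144 = ZAR 38,609,622.61
ZAR 38,609,622.61 × 0.6469 = SEK 24,976,564.87
Profit = SEK 24,976,564.87 − SEK 24,319,000.00

Profit: SEK 657,564.87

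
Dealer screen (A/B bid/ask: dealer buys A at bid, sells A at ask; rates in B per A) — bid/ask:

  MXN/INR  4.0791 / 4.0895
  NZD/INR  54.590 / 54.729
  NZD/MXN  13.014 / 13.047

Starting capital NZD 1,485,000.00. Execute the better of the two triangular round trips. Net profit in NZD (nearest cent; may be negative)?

Best loop NZD → INR → MXN → NZD:
NZD 1,485,000.00 × 54.590 (sell NZD at bid) = INR 81,066,150.00
INR 81,066,150.00 ÷ 4.0895 (buy MXN at ask) = MXN 19,822,997.92
MXN 19,822,997.92 ÷ 13.047 (buy NZD at ask) = NZD 1,519,352.95

Net profit: NZD 34,352.95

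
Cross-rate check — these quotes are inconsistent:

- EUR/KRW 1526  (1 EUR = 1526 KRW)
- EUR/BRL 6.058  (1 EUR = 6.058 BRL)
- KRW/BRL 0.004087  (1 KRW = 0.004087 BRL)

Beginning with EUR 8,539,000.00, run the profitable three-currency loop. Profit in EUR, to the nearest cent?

Profitable loop is EUR → KRW → BRL → EUR:
EUR 8,539,000.00 × 1526 = KRW 13,030,514,000
KRW 13,030,514,000 × 0.004087 = BRL 53,255,710.72
BRL 53,255,710.72 ÷ 6.058 = EUR 8,790,972.39
Profit = EUR 8,790,972.39 − EUR 8,539,000.00

Profit: EUR 251,972.39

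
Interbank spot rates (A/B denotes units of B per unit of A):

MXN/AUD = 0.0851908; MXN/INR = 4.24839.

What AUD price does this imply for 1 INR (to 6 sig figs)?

1 INR ÷ 4.24839 = 0.235383 MXN
0.235383 MXN × 0.0851908 = 0.0200525 AUD

INR/AUD = 0.0200525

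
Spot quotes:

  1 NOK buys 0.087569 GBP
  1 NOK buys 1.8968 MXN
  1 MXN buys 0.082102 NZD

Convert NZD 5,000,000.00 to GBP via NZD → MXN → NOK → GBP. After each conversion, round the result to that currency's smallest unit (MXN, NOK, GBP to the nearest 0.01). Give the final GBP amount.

GBP 2,811,545.51

NZD 5,000,000.00 ÷ 0.082102 = MXN 60,899,856.28
MXN 60,899,856.28 ÷ 1.8968 = NOK 32,106,630.26
NOK 32,106,630.26 × 0.087569 = GBP 2,811,545.51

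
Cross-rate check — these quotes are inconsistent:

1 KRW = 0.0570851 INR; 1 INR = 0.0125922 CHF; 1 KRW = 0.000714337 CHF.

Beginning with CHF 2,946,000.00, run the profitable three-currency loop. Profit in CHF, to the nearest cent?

Profitable loop is CHF → KRW → INR → CHF:
CHF 2,946,000.00 ÷ 0.000714337 = KRW 4,124,103,889
KRW 4,124,103,889 × 0.0570851 = INR 235,424,882.93
INR 235,424,882.93 × 0.0125922 = CHF 2,964,517.21
Profit = CHF 2,964,517.21 − CHF 2,946,000.00

Profit: CHF 18,517.21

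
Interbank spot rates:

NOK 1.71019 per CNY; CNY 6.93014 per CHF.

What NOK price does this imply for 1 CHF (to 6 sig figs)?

CHF/NOK = 11.8519

1 CHF × 6.93014 = 6.93014 CNY
6.93014 CNY × 1.71019 = 11.8519 NOK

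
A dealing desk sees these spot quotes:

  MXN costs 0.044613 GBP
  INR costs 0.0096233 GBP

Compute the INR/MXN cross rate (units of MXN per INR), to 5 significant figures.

INR/MXN = 0.21571

1 INR × 0.0096233 = 0.0096233 GBP
0.0096233 GBP ÷ 0.044613 = 0.215706 MXN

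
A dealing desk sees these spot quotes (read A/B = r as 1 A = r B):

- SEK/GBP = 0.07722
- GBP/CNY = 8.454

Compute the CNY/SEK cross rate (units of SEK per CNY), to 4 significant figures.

CNY/SEK = 1.532

1 CNY ÷ 8.454 = 0.118287 GBP
0.118287 GBP ÷ 0.07722 = 1.53182 SEK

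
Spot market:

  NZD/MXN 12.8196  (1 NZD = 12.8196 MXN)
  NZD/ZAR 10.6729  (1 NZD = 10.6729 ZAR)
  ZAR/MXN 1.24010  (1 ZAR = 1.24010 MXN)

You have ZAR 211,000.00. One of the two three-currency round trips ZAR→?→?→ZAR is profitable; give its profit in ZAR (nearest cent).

Profitable loop is ZAR → MXN → NZD → ZAR:
ZAR 211,000.00 × 1.24010 = MXN 261,661.10
MXN 261,661.10 ÷ 12.8196 = NZD 20,411.02
NZD 20,411.02 × 10.6729 = ZAR 217,844.77
Profit = ZAR 217,844.77 − ZAR 211,000.00

Profit: ZAR 6,844.77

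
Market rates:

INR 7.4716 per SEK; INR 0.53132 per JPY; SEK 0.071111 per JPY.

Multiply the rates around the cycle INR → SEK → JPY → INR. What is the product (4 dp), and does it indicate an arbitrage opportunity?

Around INR → SEK → JPY → INR: 1 ÷ 7.4716 ÷ 0.071111 × 0.53132 = 1.000013
Product ≈ 1 (deviation 0.001%, within rounding noise).

1.0000 (no arbitrage)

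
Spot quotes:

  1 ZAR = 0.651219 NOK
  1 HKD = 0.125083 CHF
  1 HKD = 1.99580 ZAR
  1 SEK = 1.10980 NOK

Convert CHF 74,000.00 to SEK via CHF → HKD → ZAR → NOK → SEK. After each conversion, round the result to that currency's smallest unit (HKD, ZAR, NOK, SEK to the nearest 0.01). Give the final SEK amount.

SEK 692,839.74

CHF 74,000.00 ÷ 0.125083 = HKD 591,607.17
HKD 591,607.17 × 1.99580 = ZAR 1,180,729.59
ZAR 1,180,729.59 × 0.651219 = NOK 768,913.54
NOK 768,913.54 ÷ 1.10980 = SEK 692,839.74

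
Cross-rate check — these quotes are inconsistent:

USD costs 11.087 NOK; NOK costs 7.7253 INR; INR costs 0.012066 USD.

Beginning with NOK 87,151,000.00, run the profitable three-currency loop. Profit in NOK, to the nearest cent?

Profitable loop is NOK → INR → USD → NOK:
NOK 87,151,000.00 × 7.7253 = INR 673,267,620.30
INR 673,267,620.30 × 0.012066 = USD 8,123,647.11
USD 8,123,647.11 × 11.087 = NOK 90,066,875.47
Profit = NOK 90,066,875.47 − NOK 87,151,000.00

Profit: NOK 2,915,875.47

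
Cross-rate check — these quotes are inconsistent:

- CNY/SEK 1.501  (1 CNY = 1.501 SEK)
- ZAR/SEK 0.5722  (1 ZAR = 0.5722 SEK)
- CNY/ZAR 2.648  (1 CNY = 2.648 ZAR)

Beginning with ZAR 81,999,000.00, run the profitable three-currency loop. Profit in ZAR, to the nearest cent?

Profitable loop is ZAR → SEK → CNY → ZAR:
ZAR 81,999,000.00 × 0.5722 = SEK 46,919,827.80
SEK 46,919,827.80 ÷ 1.501 = CNY 31,259,045.84
CNY 31,259,045.84 × 2.648 = ZAR 82,773,953.37
Profit = ZAR 82,773,953.37 − ZAR 81,999,000.00

Profit: ZAR 774,953.37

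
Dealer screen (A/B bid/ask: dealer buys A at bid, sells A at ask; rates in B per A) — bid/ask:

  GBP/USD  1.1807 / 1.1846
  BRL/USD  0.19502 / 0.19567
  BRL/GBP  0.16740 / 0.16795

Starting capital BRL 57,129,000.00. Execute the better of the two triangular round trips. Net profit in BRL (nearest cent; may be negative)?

Best loop BRL → GBP → USD → BRL:
BRL 57,129,000.00 × 0.16740 (sell BRL at bid) = GBP 9,563,394.60
GBP 9,563,394.60 × 1.1807 (sell GBP at bid) = USD 11,291,500.00
USD 11,291,500.00 ÷ 0.19567 (buy BRL at ask) = BRL 57,706,853.40

Net profit: BRL 577,853.40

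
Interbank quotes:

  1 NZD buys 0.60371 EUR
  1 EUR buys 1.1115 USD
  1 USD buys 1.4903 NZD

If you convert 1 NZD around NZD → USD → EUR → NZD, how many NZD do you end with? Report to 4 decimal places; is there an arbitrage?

Around NZD → USD → EUR → NZD: 1 ÷ 1.4903 ÷ 1.1115 ÷ 0.60371 = 0.999973
Product ≈ 1 (deviation 0.003%, within rounding noise).

1.0000 (no arbitrage)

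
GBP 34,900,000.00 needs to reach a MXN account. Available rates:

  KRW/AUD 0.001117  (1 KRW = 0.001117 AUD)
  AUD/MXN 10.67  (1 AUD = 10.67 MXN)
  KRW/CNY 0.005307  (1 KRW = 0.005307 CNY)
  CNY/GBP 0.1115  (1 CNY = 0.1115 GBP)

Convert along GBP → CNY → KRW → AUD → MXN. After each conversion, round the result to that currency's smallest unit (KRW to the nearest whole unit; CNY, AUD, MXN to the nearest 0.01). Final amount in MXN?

MXN 702,941,306.88

GBP 34,900,000.00 ÷ 0.1115 = CNY 313,004,484.30
CNY 313,004,484.30 ÷ 0.005307 = KRW 58,979,552,346
KRW 58,979,552,346 × 0.001117 = AUD 65,880,159.97
AUD 65,880,159.97 × 10.67 = MXN 702,941,306.88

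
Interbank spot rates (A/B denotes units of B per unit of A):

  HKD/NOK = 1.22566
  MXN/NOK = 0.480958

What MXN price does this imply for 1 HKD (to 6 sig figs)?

1 HKD × 1.22566 = 1.22566 NOK
1.22566 NOK ÷ 0.480958 = 2.54837 MXN

HKD/MXN = 2.54837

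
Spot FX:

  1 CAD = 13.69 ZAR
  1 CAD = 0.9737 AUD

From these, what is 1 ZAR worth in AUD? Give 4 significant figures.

ZAR/AUD = 0.07112

1 ZAR ÷ 13.69 = 0.073046 CAD
0.073046 CAD × 0.9737 = 0.0711249 AUD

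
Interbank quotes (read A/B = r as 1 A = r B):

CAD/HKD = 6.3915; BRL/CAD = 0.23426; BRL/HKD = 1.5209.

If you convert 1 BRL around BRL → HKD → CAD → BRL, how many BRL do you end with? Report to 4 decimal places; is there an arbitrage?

1.0158 (arbitrage exists)

Around BRL → HKD → CAD → BRL: 1 × 1.5209 ÷ 6.3915 ÷ 0.23426 = 1.015780
Product > 1; profitable direction is BRL → HKD → CAD → BRL.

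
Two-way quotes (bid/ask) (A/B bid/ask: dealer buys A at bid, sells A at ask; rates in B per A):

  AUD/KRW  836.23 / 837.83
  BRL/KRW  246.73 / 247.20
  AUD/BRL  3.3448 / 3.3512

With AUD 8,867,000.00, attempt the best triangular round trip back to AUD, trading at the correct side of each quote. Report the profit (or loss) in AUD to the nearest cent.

Net profit: AUD 83,630.70

Best loop AUD → KRW → BRL → AUD:
AUD 8,867,000.00 × 836.23 (sell AUD at bid) = KRW 7,414,851,410
KRW 7,414,851,410 ÷ 247.20 (buy BRL at ask) = BRL 29,995,353.60
BRL 29,995,353.60 ÷ 3.3512 (buy AUD at ask) = AUD 8,950,630.70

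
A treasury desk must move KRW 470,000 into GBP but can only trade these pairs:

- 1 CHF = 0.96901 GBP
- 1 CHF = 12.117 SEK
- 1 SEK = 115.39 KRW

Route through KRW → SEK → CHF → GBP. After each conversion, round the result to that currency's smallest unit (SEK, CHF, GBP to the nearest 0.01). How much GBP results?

GBP 325.73

KRW 470,000 ÷ 115.39 = SEK 4,073.14
SEK 4,073.14 ÷ 12.117 = CHF 336.15
CHF 336.15 × 0.96901 = GBP 325.73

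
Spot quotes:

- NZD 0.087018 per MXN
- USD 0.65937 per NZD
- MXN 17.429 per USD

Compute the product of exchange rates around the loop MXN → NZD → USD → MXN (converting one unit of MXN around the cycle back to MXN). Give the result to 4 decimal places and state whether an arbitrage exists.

Around MXN → NZD → USD → MXN: 1 × 0.087018 × 0.65937 × 17.429 = 1.000025
Product ≈ 1 (deviation 0.002%, within rounding noise).

1.0000 (no arbitrage)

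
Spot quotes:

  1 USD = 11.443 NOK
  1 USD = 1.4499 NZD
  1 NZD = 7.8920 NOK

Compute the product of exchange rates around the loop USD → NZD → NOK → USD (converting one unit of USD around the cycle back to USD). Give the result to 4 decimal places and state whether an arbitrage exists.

1.0000 (no arbitrage)

Around USD → NZD → NOK → USD: 1 × 1.4499 × 7.8920 ÷ 11.443 = 0.999966
Product ≈ 1 (deviation 0.003%, within rounding noise).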